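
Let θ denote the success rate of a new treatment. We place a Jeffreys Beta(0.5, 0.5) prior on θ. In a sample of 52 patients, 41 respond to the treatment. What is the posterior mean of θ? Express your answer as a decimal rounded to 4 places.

The binomial likelihood is conjugate to the Beta prior: with 41 successes and 11 failures, the posterior is Beta(0.5+41, 0.5+11) = Beta(41.5, 11.5).
E[θ | data] = 41.5/(41.5+11.5) = 0.7830.

Posterior mean ≈ 0.7830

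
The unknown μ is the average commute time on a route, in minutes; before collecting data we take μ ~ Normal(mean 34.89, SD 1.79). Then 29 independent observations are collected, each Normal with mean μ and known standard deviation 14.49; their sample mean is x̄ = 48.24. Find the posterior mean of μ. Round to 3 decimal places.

Posterior mean ≈ 38.986

With known σ, the Normal prior is conjugate. Weight on the data is w = (n/σ²)/(n/σ² + 1/τ₀²) = 0.138121/(0.138121+0.312100) = 0.30679.
Posterior mean = w·x̄ + (1−w)·μ₀ = 0.30679·48.24 + 0.69321·34.89 = 38.986.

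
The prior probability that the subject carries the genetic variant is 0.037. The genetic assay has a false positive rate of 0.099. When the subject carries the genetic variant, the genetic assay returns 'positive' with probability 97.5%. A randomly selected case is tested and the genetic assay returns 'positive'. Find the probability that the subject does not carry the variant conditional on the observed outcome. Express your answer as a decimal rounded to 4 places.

P(¬H | E) ≈ 0.7255

Let H be the event that the subject carries the genetic variant. P(H) = 0.037, so P(¬H) = 0.963. With E the 'positive' result, P(E|H) = 0.975 and P(E|¬H) = 0.099.
P(E) = 0.975·0.037 + 0.099·0.963 = 0.036075 + 0.095337 = 0.13141.
By Bayes' theorem, P(H|E) = 0.036075 / 0.13141 = 0.2745. Hence P(¬H|E) = 1 − 0.2745 = 0.7255.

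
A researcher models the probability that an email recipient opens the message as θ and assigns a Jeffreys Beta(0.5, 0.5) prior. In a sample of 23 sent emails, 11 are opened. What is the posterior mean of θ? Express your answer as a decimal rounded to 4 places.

Posterior mean ≈ 0.4792

Observing 11 successes and 12 failures updates Beta(0.5, 0.5) by adding the success and failure counts to the two shape parameters: α = 0.5+11 = 11.5, β = 0.5+12 = 12.5.
Posterior mean = α/(α+β) = 11.5/24 = 0.4792.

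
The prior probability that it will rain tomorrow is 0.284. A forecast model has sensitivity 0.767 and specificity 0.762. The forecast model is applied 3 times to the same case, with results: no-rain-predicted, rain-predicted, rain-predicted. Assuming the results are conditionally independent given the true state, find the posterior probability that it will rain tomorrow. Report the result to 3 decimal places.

Posterior P(H) ≈ 0.557

Let H be the event that it will rain tomorrow; start with P(H) = 0.284. P('rain-predicted'|H) = 0.767, P('rain-predicted'|¬H) = 0.238.
Update on result 1 ('no-rain-predicted'): P(H) ← 0.233·0.2840 / (0.233·0.2840 + 0.762·0.7160) = 0.066172/0.61176 = 0.1082.
Update on result 2 ('rain-predicted'): P(H) ← 0.767·0.1082 / (0.767·0.1082 + 0.238·0.8918) = 0.082963/0.29522 = 0.2810.
Update on result 3 ('rain-predicted'): P(H) ← 0.767·0.2810 / (0.767·0.2810 + 0.238·0.7190) = 0.21554/0.38666 = 0.5574.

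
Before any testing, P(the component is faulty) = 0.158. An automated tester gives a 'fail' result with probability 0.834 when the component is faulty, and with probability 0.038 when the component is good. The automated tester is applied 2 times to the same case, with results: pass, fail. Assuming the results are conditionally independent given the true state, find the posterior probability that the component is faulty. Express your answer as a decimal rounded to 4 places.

Let H be the event that the component is faulty; start with P(H) = 0.158. P('fail'|H) = 0.834, P('fail'|¬H) = 0.038.
Update on result 1 ('pass'): P(H) ← 0.166·0.1580 / (0.166·0.1580 + 0.962·0.8420) = 0.026228/0.83623 = 0.0314.
Update on result 2 ('fail'): P(H) ← 0.834·0.0314 / (0.834·0.0314 + 0.038·0.9686) = 0.026158/0.062966 = 0.4154.

Posterior P(H) ≈ 0.4154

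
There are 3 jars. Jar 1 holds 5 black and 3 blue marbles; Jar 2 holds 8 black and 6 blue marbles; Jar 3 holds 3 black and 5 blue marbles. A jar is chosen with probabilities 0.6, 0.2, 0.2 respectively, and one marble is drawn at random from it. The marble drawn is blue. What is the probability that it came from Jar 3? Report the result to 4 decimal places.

Posterior probability ≈ 0.2869

P(blue|Jar 1) = 0.375; P(blue|Jar 2) = 0.4286; P(blue|Jar 3) = 0.625.
Prior × likelihood for each source: 0.6·0.375=0.2250, 0.2·0.4286=0.08571, 0.2·0.625=0.1250. Summing gives P(blue) = 0.43571.
P(Jar 3 | blue) = 0.1250 / 0.43571 = 0.2869.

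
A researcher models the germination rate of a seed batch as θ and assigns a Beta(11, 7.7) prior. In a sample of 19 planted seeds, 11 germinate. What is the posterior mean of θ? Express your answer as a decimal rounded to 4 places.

Posterior mean ≈ 0.5836

Observing 11 successes and 8 failures updates Beta(11, 7.7) by adding the success and failure counts to the two shape parameters: α = 11+11 = 22, β = 7.7+8 = 15.7.
E[θ | data] = 22/(22+15.7) = 0.5836.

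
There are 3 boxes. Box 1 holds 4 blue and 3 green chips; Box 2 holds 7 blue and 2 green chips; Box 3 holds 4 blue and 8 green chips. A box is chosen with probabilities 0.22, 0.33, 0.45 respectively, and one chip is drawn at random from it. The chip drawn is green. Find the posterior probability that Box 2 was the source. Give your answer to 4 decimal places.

P(green|Box 1) = 0.4286; P(green|Box 2) = 0.2222; P(green|Box 3) = 0.6667.
Prior × likelihood for each source: 0.22·0.4286=0.09429, 0.33·0.2222=0.07333, 0.45·0.6667=0.3000. Summing gives P(green) = 0.46762.
P(Box 2 | green) = 0.07333 / 0.46762 = 0.1568.

Posterior probability ≈ 0.1568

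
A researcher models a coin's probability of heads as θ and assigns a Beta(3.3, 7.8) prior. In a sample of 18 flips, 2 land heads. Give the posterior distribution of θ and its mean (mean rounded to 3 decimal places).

The binomial likelihood is conjugate to the Beta prior: with 2 successes and 16 failures, the posterior is Beta(3.3+2, 7.8+16) = Beta(5.3, 23.8).
Posterior mean = α/(α+β) = 5.3/29.1 = 0.182.

Posterior: Beta(5.3, 23.8); mean ≈ 0.182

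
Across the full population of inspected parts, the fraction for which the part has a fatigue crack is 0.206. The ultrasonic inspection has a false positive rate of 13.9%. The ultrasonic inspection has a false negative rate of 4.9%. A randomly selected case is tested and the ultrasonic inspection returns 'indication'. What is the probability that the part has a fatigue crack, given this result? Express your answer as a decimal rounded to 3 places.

Write H for 'the part has a fatigue crack'. Prior odds H:¬H = 0.206/0.794 = 0.25945. For the 'indication' outcome, the likelihood ratio is 0.951/0.139 = 6.8417.
Posterior odds = 0.25945 × 6.8417 = 1.7751, so P(H|E) = 1.7751/(1+1.7751) = 0.640.

P(H | E) ≈ 0.640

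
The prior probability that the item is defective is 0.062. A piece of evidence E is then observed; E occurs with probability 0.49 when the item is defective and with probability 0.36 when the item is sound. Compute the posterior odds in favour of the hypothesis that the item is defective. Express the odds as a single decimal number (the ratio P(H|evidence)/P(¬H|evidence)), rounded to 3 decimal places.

Posterior odds ≈ 0.090

Prior odds = 0.062/(1−0.062) = 0.066098. In log-odds, ln(0.066098) = -2.7166.
Add log likelihood ratio: ln(1.3611) = 0.30830.
Posterior log-odds = -2.4083, so posterior odds = exp(-2.4083) = 0.089967.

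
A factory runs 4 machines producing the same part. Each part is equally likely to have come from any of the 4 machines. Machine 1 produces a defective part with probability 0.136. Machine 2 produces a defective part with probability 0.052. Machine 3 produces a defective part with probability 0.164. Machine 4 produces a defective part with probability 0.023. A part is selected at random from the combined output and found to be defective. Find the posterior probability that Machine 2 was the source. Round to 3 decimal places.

Posterior probability ≈ 0.139

P(defective|M1) = 0.136; P(defective|M2) = 0.052; P(defective|M3) = 0.164; P(defective|M4) = 0.023.
Prior × likelihood for each source: 0.25·0.136=0.03400, 0.25·0.052=0.01300, 0.25·0.164=0.04100, 0.25·0.023=0.005750. Summing gives P(defective) = 0.093750.
P(Machine 2 | defective) = 0.01300 / 0.093750 = 0.139.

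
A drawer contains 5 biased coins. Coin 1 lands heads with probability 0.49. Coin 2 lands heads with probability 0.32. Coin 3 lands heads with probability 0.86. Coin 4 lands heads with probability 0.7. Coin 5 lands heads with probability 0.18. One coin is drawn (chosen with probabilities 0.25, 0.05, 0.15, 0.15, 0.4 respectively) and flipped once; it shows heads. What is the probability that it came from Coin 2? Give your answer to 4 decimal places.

Posterior probability ≈ 0.0360

P(heads|C1) = 0.49; P(heads|C2) = 0.32; P(heads|C3) = 0.86; P(heads|C4) = 0.7; P(heads|C5) = 0.18.
Prior × likelihood for each source: 0.25·0.49=0.1225, 0.05·0.32=0.01600, 0.15·0.86=0.1290, 0.15·0.7=0.1050, 0.4·0.18=0.07200. Summing gives P(heads) = 0.44450.
P(Coin 2 | heads) = 0.01600 / 0.44450 = 0.0360.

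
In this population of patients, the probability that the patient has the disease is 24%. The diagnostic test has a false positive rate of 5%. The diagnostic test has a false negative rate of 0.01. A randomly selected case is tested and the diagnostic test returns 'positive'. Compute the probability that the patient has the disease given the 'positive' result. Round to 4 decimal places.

Write H for 'the patient has the disease'. Prior odds H:¬H = 0.24/0.76 = 0.31579. For the 'positive' outcome, the likelihood ratio is 0.99/0.05 = 19.800.
Posterior odds = 0.31579 × 19.800 = 6.2526, so P(H|E) = 6.2526/(1+6.2526) = 0.8621.

P(H | E) ≈ 0.8621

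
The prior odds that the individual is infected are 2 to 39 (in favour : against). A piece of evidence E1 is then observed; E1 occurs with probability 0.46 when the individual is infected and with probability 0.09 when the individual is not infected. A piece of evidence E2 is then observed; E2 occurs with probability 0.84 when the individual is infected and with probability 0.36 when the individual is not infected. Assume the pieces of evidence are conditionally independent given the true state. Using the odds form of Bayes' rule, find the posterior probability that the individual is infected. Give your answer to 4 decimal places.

Prior odds = 2/39 = 0.051282.
Likelihood ratio for E1 = 0.46/0.09 = 5.1111.
Likelihood ratio for E2 = 0.84/0.36 = 2.3333.
Posterior odds = prior odds × LR₁ × LR₂ = 0.61159.
Posterior probability = odds/(1+odds) = 0.61159/1.6116 = 0.3795.

Posterior probability ≈ 0.3795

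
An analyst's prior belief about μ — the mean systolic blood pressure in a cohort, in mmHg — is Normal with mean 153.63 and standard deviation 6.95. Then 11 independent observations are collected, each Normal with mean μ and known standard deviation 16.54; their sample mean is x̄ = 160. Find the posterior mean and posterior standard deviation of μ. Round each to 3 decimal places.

Posterior mean ≈ 157.835; posterior SD ≈ 4.052

Prior precision 1/τ₀² = 1/6.95² = 0.0207029; data precision n/σ² = 11/16.54² = 0.0402089.
Posterior precision = 0.0207029 + 0.0402089 = 0.0609117, giving posterior SD = 1/√0.0609117 = 4.052.
Posterior mean = (0.0207029·153.63 + 0.0402089·160) / 0.0609117 = 157.835.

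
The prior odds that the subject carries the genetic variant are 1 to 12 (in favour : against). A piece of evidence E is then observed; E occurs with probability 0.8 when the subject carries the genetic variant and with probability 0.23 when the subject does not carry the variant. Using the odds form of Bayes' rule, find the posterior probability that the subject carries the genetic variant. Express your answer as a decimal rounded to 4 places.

Prior odds = 1/12 = 0.083333.
Likelihood ratio for E = 0.8/0.23 = 3.4783.
Posterior odds = prior odds × LR = 0.28986.
Posterior probability = odds/(1+odds) = 0.28986/1.2899 = 0.2247.

Posterior probability ≈ 0.2247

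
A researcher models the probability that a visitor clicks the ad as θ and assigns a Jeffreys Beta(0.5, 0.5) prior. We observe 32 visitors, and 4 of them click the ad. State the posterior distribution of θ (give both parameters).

Observing 4 successes and 28 failures updates Beta(0.5, 0.5) by adding the success and failure counts to the two shape parameters: α = 0.5+4 = 4.5, β = 0.5+28 = 28.5.

Posterior: Beta(4.5, 28.5)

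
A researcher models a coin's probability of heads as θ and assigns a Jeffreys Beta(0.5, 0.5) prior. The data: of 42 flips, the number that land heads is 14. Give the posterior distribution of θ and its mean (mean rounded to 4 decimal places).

Posterior: Beta(14.5, 28.5); mean ≈ 0.3372

Observing 14 successes and 28 failures updates Beta(0.5, 0.5) by adding the success and failure counts to the two shape parameters: α = 0.5+14 = 14.5, β = 0.5+28 = 28.5.
Posterior mean = α/(α+β) = 14.5/43 = 0.3372.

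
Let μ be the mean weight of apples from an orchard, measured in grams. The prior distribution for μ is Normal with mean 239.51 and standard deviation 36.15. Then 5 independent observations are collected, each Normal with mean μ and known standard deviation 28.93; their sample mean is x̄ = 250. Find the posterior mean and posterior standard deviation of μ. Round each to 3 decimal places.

With known σ, the Normal prior is conjugate. Weight on the data is w = (n/σ²)/(n/σ² + 1/τ₀²) = 0.00597411/(0.00597411+0.00076521) = 0.88646.
Posterior mean = w·x̄ + (1−w)·μ₀ = 0.88646·250 + 0.11354·239.51 = 248.809. Posterior variance = 1/(0.00597411+0.00076521) = 148.383, so SD = 12.181.

Posterior mean ≈ 248.809; posterior SD ≈ 12.181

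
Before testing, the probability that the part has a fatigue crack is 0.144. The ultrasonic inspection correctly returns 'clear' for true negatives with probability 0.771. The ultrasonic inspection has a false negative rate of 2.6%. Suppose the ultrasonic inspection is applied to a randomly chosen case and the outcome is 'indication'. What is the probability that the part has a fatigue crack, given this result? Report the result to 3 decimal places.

P(H | E) ≈ 0.417

Write H for 'the part has a fatigue crack'. Prior odds H:¬H = 0.144/0.856 = 0.16822. For the 'indication' outcome, the likelihood ratio is 0.974/0.229 = 4.2533.
Posterior odds = 0.16822 × 4.2533 = 0.71550, so P(H|E) = 0.71550/(1+0.71550) = 0.417.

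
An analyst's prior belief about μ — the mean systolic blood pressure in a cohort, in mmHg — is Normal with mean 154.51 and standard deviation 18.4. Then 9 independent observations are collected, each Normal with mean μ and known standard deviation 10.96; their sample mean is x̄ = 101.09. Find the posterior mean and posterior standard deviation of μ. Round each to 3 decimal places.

Prior precision 1/τ₀² = 1/18.4² = 0.00295369; data precision n/σ² = 9/10.96² = 0.0749241.
Posterior precision = 0.00295369 + 0.0749241 = 0.0778778, giving posterior SD = 1/√0.0778778 = 3.583.
Posterior mean = (0.00295369·154.51 + 0.0749241·101.09) / 0.0778778 = 103.116.

Posterior mean ≈ 103.116; posterior SD ≈ 3.583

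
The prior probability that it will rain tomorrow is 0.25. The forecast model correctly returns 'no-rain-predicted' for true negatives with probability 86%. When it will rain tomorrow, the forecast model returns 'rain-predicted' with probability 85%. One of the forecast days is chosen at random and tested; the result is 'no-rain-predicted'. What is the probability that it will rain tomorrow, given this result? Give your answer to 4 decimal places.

Let H be the event that it will rain tomorrow. P(H) = 0.25, so P(¬H) = 0.75. With E the 'no-rain-predicted' result, P(E|H) = 0.15 and P(E|¬H) = 0.86.
P(E) = 0.15·0.25 + 0.86·0.75 = 0.037500 + 0.64500 = 0.68250.
By Bayes' theorem, P(H|E) = 0.037500 / 0.68250 = 0.0549.

P(H | E) ≈ 0.0549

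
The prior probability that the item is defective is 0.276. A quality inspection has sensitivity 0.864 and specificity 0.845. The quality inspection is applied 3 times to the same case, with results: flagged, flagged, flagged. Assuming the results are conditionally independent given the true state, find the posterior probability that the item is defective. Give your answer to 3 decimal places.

With H the event that the item is defective, the joint likelihood of the observed sequence is P(data|H) = 0.864·0.864·0.864 = 0.64497 and P(data|¬H) = 0.155·0.155·0.155 = 0.0037239.
Bayes: P(H|data) = 0.276·0.64497 / (0.276·0.64497 + 0.724·0.0037239) = 0.17801/0.18071 = 0.9851.

Posterior P(H) ≈ 0.985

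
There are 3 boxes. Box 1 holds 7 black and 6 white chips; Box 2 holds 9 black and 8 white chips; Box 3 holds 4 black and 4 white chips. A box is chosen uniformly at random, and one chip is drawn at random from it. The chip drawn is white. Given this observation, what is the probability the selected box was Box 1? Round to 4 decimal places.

Posterior probability ≈ 0.3223

Tabulate prior·likelihood by source: [1] prior 0.333333, lik 0.4615, product 0.1538; [2] prior 0.333333, lik 0.4706, product 0.1569; [3] prior 0.333333, lik 0.5, product 0.1667.
Normalizing constant = 0.47738; the posterior for Box 1 is its product over the sum, 0.1538/0.47738 = 0.3223.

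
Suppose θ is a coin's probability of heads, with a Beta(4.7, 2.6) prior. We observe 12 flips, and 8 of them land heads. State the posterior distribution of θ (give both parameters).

Posterior: Beta(12.7, 6.6)

Observing 8 successes and 4 failures updates Beta(4.7, 2.6) by adding the success and failure counts to the two shape parameters: α = 4.7+8 = 12.7, β = 2.6+4 = 6.6.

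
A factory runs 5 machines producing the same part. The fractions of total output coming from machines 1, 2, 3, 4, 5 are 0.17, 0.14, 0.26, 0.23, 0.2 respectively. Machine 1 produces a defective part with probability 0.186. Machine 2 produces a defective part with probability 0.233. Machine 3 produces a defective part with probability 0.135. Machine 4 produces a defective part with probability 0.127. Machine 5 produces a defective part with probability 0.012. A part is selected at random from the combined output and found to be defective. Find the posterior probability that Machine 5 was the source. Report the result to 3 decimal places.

P(defective|M1) = 0.186; P(defective|M2) = 0.233; P(defective|M3) = 0.135; P(defective|M4) = 0.127; P(defective|M5) = 0.012.
Prior × likelihood for each source: 0.17·0.186=0.03162, 0.14·0.233=0.03262, 0.26·0.135=0.03510, 0.23·0.127=0.02921, 0.2·0.012=0.002400. Summing gives P(defective) = 0.13095.
P(Machine 5 | defective) = 0.002400 / 0.13095 = 0.018.

Posterior probability ≈ 0.018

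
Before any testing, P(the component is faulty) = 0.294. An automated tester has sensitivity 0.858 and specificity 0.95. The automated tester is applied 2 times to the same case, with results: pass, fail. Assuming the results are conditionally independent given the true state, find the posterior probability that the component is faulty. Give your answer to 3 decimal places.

Let H be the event that the component is faulty; start with P(H) = 0.294. P('fail'|H) = 0.858, P('fail'|¬H) = 0.05.
Update on result 1 ('pass'): P(H) ← 0.142·0.2940 / (0.142·0.2940 + 0.95·0.7060) = 0.041748/0.71245 = 0.0586.
Update on result 2 ('fail'): P(H) ← 0.858·0.0586 / (0.858·0.0586 + 0.05·0.9414) = 0.050277/0.097347 = 0.5165.

Posterior P(H) ≈ 0.516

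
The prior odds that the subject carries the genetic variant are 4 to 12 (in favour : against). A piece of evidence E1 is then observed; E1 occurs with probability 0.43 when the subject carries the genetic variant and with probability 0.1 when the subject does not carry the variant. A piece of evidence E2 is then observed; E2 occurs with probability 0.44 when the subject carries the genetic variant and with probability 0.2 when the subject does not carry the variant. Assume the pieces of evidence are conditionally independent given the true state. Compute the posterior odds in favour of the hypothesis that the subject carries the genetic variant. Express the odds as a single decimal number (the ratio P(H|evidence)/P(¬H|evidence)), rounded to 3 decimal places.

Posterior odds ≈ 3.153

Prior odds = 4/12 = 0.33333.
Likelihood ratio for E1 = 0.43/0.1 = 4.3000.
Likelihood ratio for E2 = 0.44/0.2 = 2.2000.
Posterior odds = prior odds × LR₁ × LR₂ = 3.1533.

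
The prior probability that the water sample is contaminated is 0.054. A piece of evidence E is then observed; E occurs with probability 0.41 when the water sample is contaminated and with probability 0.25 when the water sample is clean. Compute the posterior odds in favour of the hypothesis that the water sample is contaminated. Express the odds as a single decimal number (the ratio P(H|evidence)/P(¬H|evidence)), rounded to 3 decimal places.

Posterior odds ≈ 0.094

Prior odds = 0.054/(1−0.054) = 0.057082.
Likelihood ratio for E = 0.41/0.25 = 1.6400.
Posterior odds = prior odds × LR = 0.093615.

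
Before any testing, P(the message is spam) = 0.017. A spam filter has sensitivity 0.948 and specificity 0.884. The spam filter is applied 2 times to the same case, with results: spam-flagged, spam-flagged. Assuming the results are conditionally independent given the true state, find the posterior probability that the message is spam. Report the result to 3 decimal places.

Let H be the event that the message is spam; start with P(H) = 0.017. P('spam-flagged'|H) = 0.948, P('spam-flagged'|¬H) = 0.116.
Update on result 1 ('spam-flagged'): P(H) ← 0.948·0.0170 / (0.948·0.0170 + 0.116·0.9830) = 0.016116/0.13014 = 0.1238.
Update on result 2 ('spam-flagged'): P(H) ← 0.948·0.1238 / (0.948·0.1238 + 0.116·0.8762) = 0.11739/0.21903 = 0.5360.

Posterior P(H) ≈ 0.536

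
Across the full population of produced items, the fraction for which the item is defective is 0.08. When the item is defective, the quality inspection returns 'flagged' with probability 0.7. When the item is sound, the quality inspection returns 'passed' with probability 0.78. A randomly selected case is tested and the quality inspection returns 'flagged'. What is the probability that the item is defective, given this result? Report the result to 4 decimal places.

Let H be the event that the item is defective. P(H) = 0.08, so P(¬H) = 0.92. With E the 'flagged' result, P(E|H) = 0.7 and P(E|¬H) = 0.22.
P(E) = 0.7·0.08 + 0.22·0.92 = 0.056000 + 0.20240 = 0.25840.
By Bayes' theorem, P(H|E) = 0.056000 / 0.25840 = 0.2167.

P(H | E) ≈ 0.2167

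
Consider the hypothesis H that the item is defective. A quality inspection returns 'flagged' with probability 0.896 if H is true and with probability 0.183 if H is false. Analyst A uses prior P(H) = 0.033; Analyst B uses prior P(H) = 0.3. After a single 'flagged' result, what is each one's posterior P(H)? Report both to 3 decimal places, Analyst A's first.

P('+'|H) = 0.896, P('+'|¬H) = 0.183.
Analyst A: numerator 0.896·0.033 = 0.029568; evidence = 0.029568+0.183·0.967 = 0.20653; posterior = 0.143.
Analyst B: numerator 0.896·0.3 = 0.26880; evidence = 0.26880+0.183·0.7 = 0.39690; posterior = 0.677.

Analyst A: 0.143; Analyst B: 0.677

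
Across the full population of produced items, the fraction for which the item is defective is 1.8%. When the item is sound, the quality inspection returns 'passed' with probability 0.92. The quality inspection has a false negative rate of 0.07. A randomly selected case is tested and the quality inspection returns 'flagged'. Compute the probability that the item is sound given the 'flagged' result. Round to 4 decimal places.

Write H for 'the item is defective'. Prior odds H:¬H = 0.018/0.982 = 0.018330. For the 'flagged' outcome, the likelihood ratio is 0.93/0.08 = 11.625.
Posterior odds = 0.018330 × 11.625 = 0.21309, so P(H|E) = 0.21309/(1+0.21309) = 0.1757. Then P(¬H|E) = 1 − 0.1757 = 0.8243.

P(¬H | E) ≈ 0.8243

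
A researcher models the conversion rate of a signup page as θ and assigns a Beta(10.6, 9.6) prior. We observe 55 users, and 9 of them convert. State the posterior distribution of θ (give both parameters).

Posterior: Beta(19.6, 55.6)

The binomial likelihood is conjugate to the Beta prior: with 9 successes and 46 failures, the posterior is Beta(10.6+9, 9.6+46) = Beta(19.6, 55.6).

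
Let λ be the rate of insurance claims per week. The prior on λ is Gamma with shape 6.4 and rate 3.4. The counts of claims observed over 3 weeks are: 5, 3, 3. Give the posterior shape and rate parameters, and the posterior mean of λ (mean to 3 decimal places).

The Poisson likelihood adds the total count to the shape and the number of exposure periods to the rate. Here ∑xᵢ = 11 and n = 3, so shape 6.4→17.4 and rate 3.4→6.4.
E[λ | data] = 17.4/6.4 = 2.719.

Posterior: Gamma(shape=17.4, rate=6.4); mean ≈ 2.719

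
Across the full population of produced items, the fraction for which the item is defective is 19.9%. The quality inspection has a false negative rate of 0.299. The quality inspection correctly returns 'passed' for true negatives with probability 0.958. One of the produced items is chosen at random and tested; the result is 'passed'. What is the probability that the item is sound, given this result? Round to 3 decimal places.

P(¬H | E) ≈ 0.928

Write H for 'the item is defective'. Prior odds H:¬H = 0.199/0.801 = 0.24844. For the 'passed' outcome, the likelihood ratio is 0.299/0.958 = 0.31211.
Posterior odds = 0.24844 × 0.31211 = 0.077540, so P(H|E) = 0.077540/(1+0.077540) = 0.072. Then P(¬H|E) = 1 − 0.072 = 0.928.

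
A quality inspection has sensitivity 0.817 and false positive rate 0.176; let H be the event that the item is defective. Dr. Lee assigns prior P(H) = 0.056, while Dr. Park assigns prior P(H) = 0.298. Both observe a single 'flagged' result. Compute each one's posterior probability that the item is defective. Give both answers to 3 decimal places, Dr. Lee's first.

Dr. Lee: 0.216; Dr. Park: 0.663

P('+'|H) = 0.817, P('+'|¬H) = 0.176.
Dr. Lee: numerator 0.817·0.056 = 0.045752; evidence = 0.045752+0.176·0.944 = 0.21190; posterior = 0.216.
Dr. Park: numerator 0.817·0.298 = 0.24347; evidence = 0.24347+0.176·0.702 = 0.36702; posterior = 0.663.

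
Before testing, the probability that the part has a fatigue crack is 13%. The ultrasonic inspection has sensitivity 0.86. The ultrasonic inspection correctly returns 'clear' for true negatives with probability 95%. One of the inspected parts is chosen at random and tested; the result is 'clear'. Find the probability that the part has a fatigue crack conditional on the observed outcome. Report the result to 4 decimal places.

P(H | E) ≈ 0.0215

Write H for 'the part has a fatigue crack'. Prior odds H:¬H = 0.13/0.87 = 0.14943. For the 'clear' outcome, the likelihood ratio is 0.14/0.95 = 0.14737.
Posterior odds = 0.14943 × 0.14737 = 0.022021, so P(H|E) = 0.022021/(1+0.022021) = 0.0215.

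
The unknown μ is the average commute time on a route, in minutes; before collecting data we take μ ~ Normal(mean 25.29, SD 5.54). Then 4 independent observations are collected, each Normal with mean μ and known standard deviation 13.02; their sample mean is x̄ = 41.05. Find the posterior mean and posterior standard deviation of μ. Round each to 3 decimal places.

Posterior mean ≈ 31.910; posterior SD ≈ 4.219

With known σ, the Normal prior is conjugate. Weight on the data is w = (n/σ²)/(n/σ² + 1/τ₀²) = 0.0235960/(0.0235960+0.0325822) = 0.42002.
Posterior mean = w·x̄ + (1−w)·μ₀ = 0.42002·41.05 + 0.57998·25.29 = 31.910. Posterior variance = 1/(0.0235960+0.0325822) = 17.8005, so SD = 4.219.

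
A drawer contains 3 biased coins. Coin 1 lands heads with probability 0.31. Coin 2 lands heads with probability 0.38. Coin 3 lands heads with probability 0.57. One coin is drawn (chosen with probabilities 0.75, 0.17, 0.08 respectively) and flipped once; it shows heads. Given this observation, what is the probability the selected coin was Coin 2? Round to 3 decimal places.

Tabulate prior·likelihood by source: [1] prior 0.75, lik 0.31, product 0.2325; [2] prior 0.17, lik 0.38, product 0.06460; [3] prior 0.08, lik 0.57, product 0.04560.
Normalizing constant = 0.34270; the posterior for Coin 2 is its product over the sum, 0.06460/0.34270 = 0.189.

Posterior probability ≈ 0.189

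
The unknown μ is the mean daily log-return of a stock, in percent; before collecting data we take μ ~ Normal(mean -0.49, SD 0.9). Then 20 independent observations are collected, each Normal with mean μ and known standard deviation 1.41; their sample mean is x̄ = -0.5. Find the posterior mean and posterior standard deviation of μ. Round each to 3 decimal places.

Posterior mean ≈ -0.499; posterior SD ≈ 0.298

With known σ, the Normal prior is conjugate. Weight on the data is w = (n/σ²)/(n/σ² + 1/τ₀²) = 10.0599/(10.0599+1.23457) = 0.89069.
Posterior mean = w·x̄ + (1−w)·μ₀ = 0.89069·-0.5 + 0.10931·-0.49 = -0.499. Posterior variance = 1/(10.0599+1.23457) = 0.0885393, so SD = 0.298.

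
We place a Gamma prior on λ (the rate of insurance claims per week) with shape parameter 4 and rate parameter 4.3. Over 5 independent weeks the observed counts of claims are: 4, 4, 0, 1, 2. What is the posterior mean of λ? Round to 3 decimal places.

Total count ∑xᵢ = 11 over n = 5 weeks.
Gamma is conjugate to the Poisson likelihood: posterior is Gamma(shape = 4+11 = 15, rate = 4.3+5 = 9.3).
Posterior mean = shape/rate = 15/9.3 = 1.613.

Posterior mean ≈ 1.613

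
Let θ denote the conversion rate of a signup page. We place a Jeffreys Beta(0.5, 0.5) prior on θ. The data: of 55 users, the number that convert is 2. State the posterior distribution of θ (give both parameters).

Posterior: Beta(2.5, 53.5)

The binomial likelihood is conjugate to the Beta prior: with 2 successes and 53 failures, the posterior is Beta(0.5+2, 0.5+53) = Beta(2.5, 53.5).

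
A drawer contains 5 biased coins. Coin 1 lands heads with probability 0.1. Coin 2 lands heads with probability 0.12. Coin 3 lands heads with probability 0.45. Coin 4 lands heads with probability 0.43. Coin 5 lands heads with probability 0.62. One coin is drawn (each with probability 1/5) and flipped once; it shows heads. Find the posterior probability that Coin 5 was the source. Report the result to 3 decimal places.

P(heads|C1) = 0.1; P(heads|C2) = 0.12; P(heads|C3) = 0.45; P(heads|C4) = 0.43; P(heads|C5) = 0.62.
Prior × likelihood for each source: 0.2·0.1=0.02000, 0.2·0.12=0.02400, 0.2·0.45=0.09000, 0.2·0.43=0.08600, 0.2·0.62=0.1240. Summing gives P(heads) = 0.34400.
P(Coin 5 | heads) = 0.1240 / 0.34400 = 0.360.

Posterior probability ≈ 0.360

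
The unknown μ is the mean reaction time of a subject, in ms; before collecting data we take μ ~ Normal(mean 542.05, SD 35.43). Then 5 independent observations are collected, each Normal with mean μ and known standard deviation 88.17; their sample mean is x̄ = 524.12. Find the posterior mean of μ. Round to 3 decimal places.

Posterior mean ≈ 534.041

With known σ, the Normal prior is conjugate. Weight on the data is w = (n/σ²)/(n/σ² + 1/τ₀²) = 0.00064317/(0.00064317+0.00079663) = 0.44671.
Posterior mean = w·x̄ + (1−w)·μ₀ = 0.44671·524.12 + 0.55329·542.05 = 534.041.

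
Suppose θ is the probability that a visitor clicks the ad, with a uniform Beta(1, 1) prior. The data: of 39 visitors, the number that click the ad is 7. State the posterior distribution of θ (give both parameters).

Posterior: Beta(8, 33)

The binomial likelihood is conjugate to the Beta prior: with 7 successes and 32 failures, the posterior is Beta(1+7, 1+32) = Beta(8, 33).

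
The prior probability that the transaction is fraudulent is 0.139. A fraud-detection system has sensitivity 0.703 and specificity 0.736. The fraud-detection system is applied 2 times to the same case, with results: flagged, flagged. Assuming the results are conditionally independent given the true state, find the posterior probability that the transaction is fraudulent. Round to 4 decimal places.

With H the event that the transaction is fraudulent, the joint likelihood of the observed sequence is P(data|H) = 0.703·0.703 = 0.49421 and P(data|¬H) = 0.264·0.264 = 0.069696.
Bayes: P(H|data) = 0.139·0.49421 / (0.139·0.49421 + 0.861·0.069696) = 0.068695/0.12870 = 0.5337.

Posterior P(H) ≈ 0.5337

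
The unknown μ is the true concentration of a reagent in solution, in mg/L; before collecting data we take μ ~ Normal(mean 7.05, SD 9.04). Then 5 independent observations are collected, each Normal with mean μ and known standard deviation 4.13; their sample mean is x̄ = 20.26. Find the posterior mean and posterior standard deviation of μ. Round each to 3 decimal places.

With known σ, the Normal prior is conjugate. Weight on the data is w = (n/σ²)/(n/σ² + 1/τ₀²) = 0.293137/(0.293137+0.0122367) = 0.95993.
Posterior mean = w·x̄ + (1−w)·μ₀ = 0.95993·20.26 + 0.040071·7.05 = 19.731. Posterior variance = 1/(0.293137+0.0122367) = 3.27468, so SD = 1.810.

Posterior mean ≈ 19.731; posterior SD ≈ 1.810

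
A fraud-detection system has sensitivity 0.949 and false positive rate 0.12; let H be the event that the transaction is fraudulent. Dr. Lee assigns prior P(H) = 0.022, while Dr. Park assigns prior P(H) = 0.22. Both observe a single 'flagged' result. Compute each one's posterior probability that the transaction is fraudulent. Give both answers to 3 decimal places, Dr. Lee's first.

Dr. Lee: 0.151; Dr. Park: 0.690

The likelihood ratio for a 'flagged' result is 0.949/0.12 = 7.9083.
Dr. Lee: prior odds 0.022/0.978 = 0.022495; posterior odds 0.17790; posterior probability 0.151.
Dr. Park: prior odds 0.22/0.78 = 0.28205; posterior odds 2.2306; posterior probability 0.690.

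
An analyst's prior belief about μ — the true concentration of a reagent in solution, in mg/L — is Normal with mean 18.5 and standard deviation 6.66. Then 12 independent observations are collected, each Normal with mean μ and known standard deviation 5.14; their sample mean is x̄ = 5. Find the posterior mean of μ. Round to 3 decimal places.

Posterior mean ≈ 5.638

Prior precision 1/τ₀² = 1/6.66² = 0.0225451; data precision n/σ² = 12/5.14² = 0.454208.
Posterior precision = 0.0225451 + 0.454208 = 0.476753.
Posterior mean = (0.0225451·18.5 + 0.454208·5) / 0.476753 = 5.638.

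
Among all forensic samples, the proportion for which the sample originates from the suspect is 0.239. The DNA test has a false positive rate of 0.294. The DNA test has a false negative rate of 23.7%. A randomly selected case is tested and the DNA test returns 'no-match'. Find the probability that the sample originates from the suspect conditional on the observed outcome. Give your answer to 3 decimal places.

P(H | E) ≈ 0.095

Let H be the event that the sample originates from the suspect. P(H) = 0.239, so P(¬H) = 0.761. With E the 'no-match' result, P(E|H) = 0.237 and P(E|¬H) = 0.706.
P(E) = 0.237·0.239 + 0.706·0.761 = 0.056643 + 0.53727 = 0.59391.
By Bayes' theorem, P(H|E) = 0.056643 / 0.59391 = 0.095.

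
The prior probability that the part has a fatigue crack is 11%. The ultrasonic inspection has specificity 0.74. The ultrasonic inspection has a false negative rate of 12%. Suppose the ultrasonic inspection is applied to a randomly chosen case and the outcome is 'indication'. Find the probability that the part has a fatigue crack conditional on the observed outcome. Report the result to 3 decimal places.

P(H | E) ≈ 0.295

Write H for 'the part has a fatigue crack'. Prior odds H:¬H = 0.11/0.89 = 0.12360. For the 'indication' outcome, the likelihood ratio is 0.88/0.26 = 3.3846.
Posterior odds = 0.12360 × 3.3846 = 0.41832, so P(H|E) = 0.41832/(1+0.41832) = 0.295.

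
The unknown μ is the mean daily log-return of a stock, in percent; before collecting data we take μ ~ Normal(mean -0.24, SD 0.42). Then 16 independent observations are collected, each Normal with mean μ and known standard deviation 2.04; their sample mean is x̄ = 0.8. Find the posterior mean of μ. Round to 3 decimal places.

With known σ, the Normal prior is conjugate. Weight on the data is w = (n/σ²)/(n/σ² + 1/τ₀²) = 3.84468/(3.84468+5.66893) = 0.40412.
Posterior mean = w·x̄ + (1−w)·μ₀ = 0.40412·0.8 + 0.59588·-0.24 = 0.180.

Posterior mean ≈ 0.180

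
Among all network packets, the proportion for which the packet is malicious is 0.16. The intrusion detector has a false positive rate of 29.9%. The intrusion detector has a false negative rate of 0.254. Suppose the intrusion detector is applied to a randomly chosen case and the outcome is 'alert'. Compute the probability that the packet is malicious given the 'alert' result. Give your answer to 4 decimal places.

Write H for 'the packet is malicious'. Prior odds H:¬H = 0.16/0.84 = 0.19048. For the 'alert' outcome, the likelihood ratio is 0.746/0.299 = 2.4950.
Posterior odds = 0.19048 × 2.4950 = 0.47523, so P(H|E) = 0.47523/(1+0.47523) = 0.3221.

P(H | E) ≈ 0.3221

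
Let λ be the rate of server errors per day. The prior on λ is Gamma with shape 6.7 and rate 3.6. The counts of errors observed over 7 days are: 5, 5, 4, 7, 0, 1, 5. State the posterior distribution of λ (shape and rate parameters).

Posterior: Gamma(shape=33.7, rate=10.6)

The Poisson likelihood adds the total count to the shape and the number of exposure periods to the rate. Here ∑xᵢ = 27 and n = 7, so shape 6.7→33.7 and rate 3.6→10.6.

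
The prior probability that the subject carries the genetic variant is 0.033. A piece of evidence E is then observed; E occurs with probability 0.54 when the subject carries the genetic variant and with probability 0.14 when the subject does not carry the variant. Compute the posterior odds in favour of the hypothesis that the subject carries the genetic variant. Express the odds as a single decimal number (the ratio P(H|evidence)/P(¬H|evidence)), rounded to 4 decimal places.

Posterior odds ≈ 0.1316

Prior odds = 0.033/(1−0.033) = 0.034126. In log-odds, ln(0.034126) = -3.3777.
Add log likelihood ratio: ln(3.8571) = 1.3499.
Posterior log-odds = -2.0278, so posterior odds = exp(-2.0278) = 0.13163.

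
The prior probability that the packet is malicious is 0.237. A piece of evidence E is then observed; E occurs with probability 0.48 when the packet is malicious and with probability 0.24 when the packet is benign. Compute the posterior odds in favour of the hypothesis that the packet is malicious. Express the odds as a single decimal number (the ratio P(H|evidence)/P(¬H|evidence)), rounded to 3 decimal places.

Prior odds = 0.237/(1−0.237) = 0.31062.
Likelihood ratio for E = 0.48/0.24 = 2.0000.
Posterior odds = prior odds × LR = 0.62123.

Posterior odds ≈ 0.621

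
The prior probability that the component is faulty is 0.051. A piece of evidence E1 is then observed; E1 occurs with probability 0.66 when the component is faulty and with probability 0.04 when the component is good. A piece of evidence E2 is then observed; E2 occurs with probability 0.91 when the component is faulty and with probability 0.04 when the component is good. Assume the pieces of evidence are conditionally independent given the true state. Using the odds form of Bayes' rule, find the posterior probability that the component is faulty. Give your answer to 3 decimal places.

Posterior probability ≈ 0.953

Prior odds = 0.051/(1−0.051) = 0.053741. In log-odds, ln(0.053741) = -2.9236.
Add log likelihood ratios: ln(16.500) + ln(22.750) = 5.9279.
Posterior log-odds = 3.0043, so posterior odds = exp(3.0043) = 20.173. Converting, P(H|E) = 20.173/21.173 = 0.953.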